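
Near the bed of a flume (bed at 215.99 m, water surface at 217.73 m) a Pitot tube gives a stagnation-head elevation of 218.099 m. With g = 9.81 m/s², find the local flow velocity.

v ≈ 2.69 m/s

Near the bed, under hydrostatic conditions, the piezometric head (z + ψ) equals the free-surface elevation, 217.73 m.
Velocity head = total − piezometric = 218.099 − 217.73 = 0.369 m.
v = √(2g·h_v) = √(2 × 9.81 × 0.369) = 2.69 m/s.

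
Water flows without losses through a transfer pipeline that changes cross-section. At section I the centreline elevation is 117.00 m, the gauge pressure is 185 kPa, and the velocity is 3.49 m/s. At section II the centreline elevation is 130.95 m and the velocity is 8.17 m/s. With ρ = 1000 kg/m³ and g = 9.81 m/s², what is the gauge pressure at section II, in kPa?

P₂ ≈ 20.9 kPa

Pressure head at I: ψ₁ = P₁/(ρg) = 185×1000 / (1000 × 9.81) = 18.86 m.
Velocity heads: v₁²/2g = 3.49²/19.62 = 0.621 m; v₂²/2g = 8.17²/19.62 = 3.402 m.
Total head H = z₁ + ψ₁ + v₁²/2g = 117.00 + 18.86 + 0.621 = 136.48 m.
ψ₂ = H − z₂ − v₂²/2g = 136.48 − 130.95 − 3.402 = 2.13 m.
P₂ = ρgψ₂ = 1000 × 9.81 × 2.13 ≈ 20.9 kPa.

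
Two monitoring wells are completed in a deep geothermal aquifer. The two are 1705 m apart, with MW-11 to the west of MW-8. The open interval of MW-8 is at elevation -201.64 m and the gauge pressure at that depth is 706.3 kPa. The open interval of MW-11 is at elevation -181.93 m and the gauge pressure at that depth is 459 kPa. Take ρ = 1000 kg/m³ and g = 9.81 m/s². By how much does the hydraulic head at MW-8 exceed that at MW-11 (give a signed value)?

Δh ≈ 5.50 m

Pressure head at MW-8: ψ = P/(ρg) = 706.3×1000 / (1000 × 9.81) = 72.00 m.
Total head at MW-8: h = z + ψ = -201.64 + 72.00 = -129.64 m.
Pressure head at MW-11: ψ = P/(ρg) = 459×1000 / (1000 × 9.81) = 46.79 m.
Total head at MW-11: h = z + ψ = -181.93 + 46.79 = -135.14 m.
Head difference: h(MW-8) − h(MW-11) = -129.64 − (-135.14) = 5.50 m.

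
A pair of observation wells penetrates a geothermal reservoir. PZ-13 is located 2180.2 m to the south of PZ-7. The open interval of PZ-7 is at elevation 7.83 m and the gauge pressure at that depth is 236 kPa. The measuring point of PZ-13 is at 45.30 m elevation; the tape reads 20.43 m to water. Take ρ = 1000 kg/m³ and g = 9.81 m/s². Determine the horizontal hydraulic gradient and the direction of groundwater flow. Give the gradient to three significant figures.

Pressure head at PZ-7: ψ = P/(ρg) = 236×1000 / (1000 × 9.81) = 24.06 m.
Total head at PZ-7: h = z + ψ = 7.83 + 24.06 = 31.89 m.
Total head at PZ-13: h = 45.30 − 20.43 = 24.87 m.
Head difference: h(PZ-7) − h(PZ-13) = 31.89 − 24.87 = 7.02 m.
Hydraulic gradient: i = |Δh| / L = 7.02 / 2180.2 = 0.00322.
Flow is from higher to lower head: from PZ-7 toward PZ-13, i.e. toward the south.

i ≈ 0.00322; groundwater flows toward the south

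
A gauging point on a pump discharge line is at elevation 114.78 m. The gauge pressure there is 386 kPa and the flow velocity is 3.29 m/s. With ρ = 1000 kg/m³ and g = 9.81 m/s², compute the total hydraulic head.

h ≈ 154.68 m

Pressure head ψ = P/(ρg) = 386×1000 / (1000 × 9.81) = 39.35 m.
Velocity head = v²/(2g) = 3.29² / (2 × 9.81) = 0.552 m.
h = z + ψ + v²/(2g) = 114.78 + 39.35 + 0.552 = 154.68 m.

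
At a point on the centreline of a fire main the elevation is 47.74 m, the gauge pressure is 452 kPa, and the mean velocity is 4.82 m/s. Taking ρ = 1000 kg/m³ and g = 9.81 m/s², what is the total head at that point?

Pressure head ψ = P/(ρg) = 452×1000 / (1000 × 9.81) = 46.08 m.
Velocity head = v²/(2g) = 4.82² / (2 × 9.81) = 1.184 m.
h = z + ψ + v²/(2g) = 47.74 + 46.08 + 1.184 = 95.00 m.

h ≈ 95.00 m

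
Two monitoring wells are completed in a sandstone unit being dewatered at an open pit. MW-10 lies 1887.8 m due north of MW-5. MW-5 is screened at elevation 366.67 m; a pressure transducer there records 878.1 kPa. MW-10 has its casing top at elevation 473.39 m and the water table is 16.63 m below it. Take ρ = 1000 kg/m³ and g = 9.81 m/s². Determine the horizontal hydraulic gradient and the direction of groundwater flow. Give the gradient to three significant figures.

Pressure head at MW-5: ψ = P/(ρg) = 878.1×1000 / (1000 × 9.81) = 89.51 m.
Total head at MW-5: h = z + ψ = 366.67 + 89.51 = 456.18 m.
Total head at MW-10: h = 473.39 − 16.63 = 456.76 m.
Head difference: h(MW-5) − h(MW-10) = 456.18 − 456.76 = -0.58 m.
Hydraulic gradient: i = |Δh| / L = 0.58 / 1887.8 = 0.000307.
Flow is from higher to lower head: from MW-10 toward MW-5, i.e. toward the south.

i ≈ 0.000307; groundwater flows toward the south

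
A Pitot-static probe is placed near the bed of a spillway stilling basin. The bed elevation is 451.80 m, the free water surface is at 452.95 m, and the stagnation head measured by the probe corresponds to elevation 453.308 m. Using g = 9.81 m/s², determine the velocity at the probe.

v ≈ 2.65 m/s

Near the bed, under hydrostatic conditions, the piezometric head (z + ψ) equals the free-surface elevation, 452.95 m.
Velocity head = total − piezometric = 453.308 − 452.95 = 0.358 m.
v = √(2g·h_v) = √(2 × 9.81 × 0.358) = 2.65 m/s.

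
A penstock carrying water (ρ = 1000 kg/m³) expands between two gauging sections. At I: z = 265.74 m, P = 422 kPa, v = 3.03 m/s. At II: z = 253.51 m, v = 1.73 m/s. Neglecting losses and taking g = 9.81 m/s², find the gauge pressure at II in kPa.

Pressure head at I: ψ₁ = P₁/(ρg) = 422×1000 / (1000 × 9.81) = 43.02 m.
Velocity heads: v₁²/2g = 3.03²/19.62 = 0.468 m; v₂²/2g = 1.73²/19.62 = 0.153 m.
Total head H = z₁ + ψ₁ + v₁²/2g = 265.74 + 43.02 + 0.468 = 309.23 m.
ψ₂ = H − z₂ − v₂²/2g = 309.23 − 253.51 − 0.153 = 55.57 m.
P₂ = ρgψ₂ = 1000 × 9.81 × 55.57 ≈ 545 kPa.

P₂ ≈ 545 kPa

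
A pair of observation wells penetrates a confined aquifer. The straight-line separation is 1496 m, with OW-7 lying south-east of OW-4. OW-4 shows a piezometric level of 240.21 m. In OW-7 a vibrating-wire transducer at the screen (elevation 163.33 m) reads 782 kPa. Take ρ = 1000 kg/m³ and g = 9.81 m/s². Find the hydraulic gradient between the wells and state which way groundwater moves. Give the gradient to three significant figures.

Total head at OW-4: h = 240.21 m (water level in the piezometer is the total head).
Pressure head at OW-7: ψ = P/(ρg) = 782×1000 / (1000 × 9.81) = 79.71 m.
Total head at OW-7: h = z + ψ = 163.33 + 79.71 = 243.04 m.
Head difference: h(OW-4) − h(OW-7) = 240.21 − 243.04 = -2.83 m.
Hydraulic gradient: i = |Δh| / L = 2.83 / 1496 = 0.00189.
Flow is from higher to lower head: from OW-7 toward OW-4, i.e. toward the north-west.

i ≈ 0.00189; groundwater flows toward the north-west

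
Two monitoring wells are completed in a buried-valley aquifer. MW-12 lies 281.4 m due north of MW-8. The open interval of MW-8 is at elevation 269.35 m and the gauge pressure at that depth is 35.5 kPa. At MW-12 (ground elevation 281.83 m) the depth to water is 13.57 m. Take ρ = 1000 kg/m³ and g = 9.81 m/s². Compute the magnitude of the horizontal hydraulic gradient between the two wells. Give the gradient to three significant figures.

Pressure head at MW-8: ψ = P/(ρg) = 35.5×1000 / (1000 × 9.81) = 3.62 m.
Total head at MW-8: h = z + ψ = 269.35 + 3.62 = 272.97 m.
Total head at MW-12: h = 281.83 − 13.57 = 268.26 m.
Head difference: h(MW-8) − h(MW-12) = 272.97 − 268.26 = 4.71 m.
Hydraulic gradient: i = |Δh| / L = 4.71 / 281.4 = 0.0167.

i ≈ 0.0167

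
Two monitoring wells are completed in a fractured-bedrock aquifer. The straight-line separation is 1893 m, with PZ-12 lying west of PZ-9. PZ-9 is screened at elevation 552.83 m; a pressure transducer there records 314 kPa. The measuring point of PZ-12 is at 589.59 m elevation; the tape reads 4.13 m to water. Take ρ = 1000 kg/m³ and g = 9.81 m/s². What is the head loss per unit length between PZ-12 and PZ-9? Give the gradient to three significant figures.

Pressure head at PZ-9: ψ = P/(ρg) = 314×1000 / (1000 × 9.81) = 32.01 m.
Total head at PZ-9: h = z + ψ = 552.83 + 32.01 = 584.84 m.
Total head at PZ-12: h = 589.59 − 4.13 = 585.46 m.
Head difference: h(PZ-9) − h(PZ-12) = 584.84 − 585.46 = -0.62 m.
Hydraulic gradient: i = |Δh| / L = 0.62 / 1893 = 0.000328.

i ≈ 0.000328 m/m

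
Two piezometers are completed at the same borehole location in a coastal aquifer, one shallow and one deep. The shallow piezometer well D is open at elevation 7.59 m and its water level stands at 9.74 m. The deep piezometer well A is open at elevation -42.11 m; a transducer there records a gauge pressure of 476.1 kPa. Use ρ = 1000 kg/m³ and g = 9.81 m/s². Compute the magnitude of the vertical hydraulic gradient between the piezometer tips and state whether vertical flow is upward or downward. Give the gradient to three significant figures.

Total head at well D: h = 9.74 m (water level in the standpipe).
Pressure head at well A: ψ = P/(ρg) = 476.1×1000 / (1000 × 9.81) = 48.53 m.
Total head at well A: h = z + ψ = -42.11 + 48.53 = 6.42 m.
Δh = h(well D) − h(well A) = 9.74 − 6.42 = 3.32 m.
Vertical separation Δz = 7.59 − (-42.11) = 49.70 m.
|i_v| = |Δh| / Δz = 3.32 / 49.70 = 0.0668.
Head is higher in the shallow piezometer, so vertical flow is downward (recharge condition).

|i_v| ≈ 0.0668; vertical flow is downward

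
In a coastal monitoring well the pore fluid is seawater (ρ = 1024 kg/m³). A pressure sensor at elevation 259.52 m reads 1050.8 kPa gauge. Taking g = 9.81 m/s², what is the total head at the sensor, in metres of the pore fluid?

ψ = P/(ρg) = 1050.8×1000 / (1024 × 9.81) = 104.60 m.
h = z + ψ = 259.52 + 104.60 = 364.12 m.

h ≈ 364.12 m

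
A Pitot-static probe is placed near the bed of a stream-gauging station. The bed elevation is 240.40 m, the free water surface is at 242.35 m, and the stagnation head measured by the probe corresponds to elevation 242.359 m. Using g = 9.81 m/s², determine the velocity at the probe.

Near the bed, under hydrostatic conditions, the piezometric head (z + ψ) equals the free-surface elevation, 242.35 m.
Velocity head = total − piezometric = 242.359 − 242.35 = 0.009 m.
v = √(2g·h_v) = √(2 × 9.81 × 0.009) = 0.420 m/s.

v ≈ 0.420 m/s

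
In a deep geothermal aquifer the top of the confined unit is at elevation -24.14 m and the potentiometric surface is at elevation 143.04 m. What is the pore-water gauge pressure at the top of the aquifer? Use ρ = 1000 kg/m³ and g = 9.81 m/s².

P ≈ 1640 kPa

Pressure head at the aquifer top: ψ = h − z = 143.04 − (-24.14) = 167.18 m.
P = ρgψ = 1000 × 9.81 × 167.18 = 1640036 Pa ≈ 1640 kPa.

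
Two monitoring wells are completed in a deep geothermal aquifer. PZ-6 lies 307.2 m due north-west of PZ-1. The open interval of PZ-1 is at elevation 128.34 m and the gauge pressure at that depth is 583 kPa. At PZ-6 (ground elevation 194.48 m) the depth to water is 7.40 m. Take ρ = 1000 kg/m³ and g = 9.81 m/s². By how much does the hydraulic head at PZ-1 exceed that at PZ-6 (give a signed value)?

Pressure head at PZ-1: ψ = P/(ρg) = 583×1000 / (1000 × 9.81) = 59.43 m.
Total head at PZ-1: h = z + ψ = 128.34 + 59.43 = 187.77 m.
Total head at PZ-6: h = 194.48 − 7.40 = 187.08 m.
Head difference: h(PZ-1) − h(PZ-6) = 187.77 − 187.08 = 0.69 m.

Δh ≈ 0.69 m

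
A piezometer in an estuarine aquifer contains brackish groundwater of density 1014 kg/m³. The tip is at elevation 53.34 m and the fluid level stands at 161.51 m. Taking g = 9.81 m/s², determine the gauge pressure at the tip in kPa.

Pressure head ψ = h − z = 161.51 − 53.34 = 108.17 m.
P = ρgψ = 1014 × 9.81 × 108.17 = 1076004 Pa ≈ 1080 kPa.

P ≈ 1080 kPa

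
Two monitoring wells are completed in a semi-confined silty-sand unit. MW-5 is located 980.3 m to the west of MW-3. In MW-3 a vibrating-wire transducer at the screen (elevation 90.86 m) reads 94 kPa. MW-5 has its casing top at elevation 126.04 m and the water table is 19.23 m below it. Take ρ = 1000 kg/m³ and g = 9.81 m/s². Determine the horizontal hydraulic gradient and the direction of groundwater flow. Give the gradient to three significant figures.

Pressure head at MW-3: ψ = P/(ρg) = 94×1000 / (1000 × 9.81) = 9.58 m.
Total head at MW-3: h = z + ψ = 90.86 + 9.58 = 100.44 m.
Total head at MW-5: h = 126.04 − 19.23 = 106.81 m.
Head difference: h(MW-3) − h(MW-5) = 100.44 − 106.81 = -6.37 m.
Hydraulic gradient: i = |Δh| / L = 6.37 / 980.3 = 0.00650.
Flow is from higher to lower head: from MW-5 toward MW-3, i.e. toward the east.

i ≈ 0.00650; groundwater flows toward the east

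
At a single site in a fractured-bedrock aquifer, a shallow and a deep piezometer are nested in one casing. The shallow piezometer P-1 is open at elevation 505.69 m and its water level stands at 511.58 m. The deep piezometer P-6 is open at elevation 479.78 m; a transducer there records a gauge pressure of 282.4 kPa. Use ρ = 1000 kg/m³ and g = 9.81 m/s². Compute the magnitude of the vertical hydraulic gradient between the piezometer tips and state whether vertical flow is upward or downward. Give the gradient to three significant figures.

|i_v| ≈ 0.116; vertical flow is downward

Total head at P-1: h = 511.58 m (water level in the standpipe).
Pressure head at P-6: ψ = P/(ρg) = 282.4×1000 / (1000 × 9.81) = 28.79 m.
Total head at P-6: h = z + ψ = 479.78 + 28.79 = 508.57 m.
Δh = h(P-1) − h(P-6) = 511.58 − 508.57 = 3.01 m.
Vertical separation Δz = 505.69 − 479.78 = 25.91 m.
|i_v| = |Δh| / Δz = 3.01 / 25.91 = 0.116.
Head is higher in the shallow piezometer, so vertical flow is downward (recharge condition).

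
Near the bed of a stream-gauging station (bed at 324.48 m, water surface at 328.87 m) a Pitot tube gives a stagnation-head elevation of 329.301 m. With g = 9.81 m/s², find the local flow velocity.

Near the bed, under hydrostatic conditions, the piezometric head (z + ψ) equals the free-surface elevation, 328.87 m.
Velocity head = total − piezometric = 329.301 − 328.87 = 0.431 m.
v = √(2g·h_v) = √(2 × 9.81 × 0.431) = 2.91 m/s.

v ≈ 2.91 m/s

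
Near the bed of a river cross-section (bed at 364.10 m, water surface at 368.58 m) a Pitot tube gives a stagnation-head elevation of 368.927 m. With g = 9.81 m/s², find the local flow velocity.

Near the bed, under hydrostatic conditions, the piezometric head (z + ψ) equals the free-surface elevation, 368.58 m.
Velocity head = total − piezometric = 368.927 − 368.58 = 0.347 m.
v = √(2g·h_v) = √(2 × 9.81 × 0.347) = 2.61 m/s.

v ≈ 2.61 m/s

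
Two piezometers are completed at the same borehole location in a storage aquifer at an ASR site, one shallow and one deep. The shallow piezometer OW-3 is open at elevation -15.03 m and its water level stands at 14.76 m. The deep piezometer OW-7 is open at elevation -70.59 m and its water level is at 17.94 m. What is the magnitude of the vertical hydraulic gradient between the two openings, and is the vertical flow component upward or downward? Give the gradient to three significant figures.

Total head at OW-3: h = 14.76 m (water level in the standpipe).
Total head at OW-7: h = 17.94 m.
Δh = h(OW-3) − h(OW-7) = 14.76 − 17.94 = -3.18 m.
Vertical separation Δz = -15.03 − (-70.59) = 55.56 m.
|i_v| = |Δh| / Δz = 3.18 / 55.56 = 0.0572.
Head is higher in the deep piezometer, so vertical flow is upward (discharge condition).

|i_v| ≈ 0.0572; vertical flow is upward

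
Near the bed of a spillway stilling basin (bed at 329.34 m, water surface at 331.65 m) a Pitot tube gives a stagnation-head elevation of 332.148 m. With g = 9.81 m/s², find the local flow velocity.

Near the bed, under hydrostatic conditions, the piezometric head (z + ψ) equals the free-surface elevation, 331.65 m.
Velocity head = total − piezometric = 332.148 − 331.65 = 0.498 m.
v = √(2g·h_v) = √(2 × 9.81 × 0.498) = 3.13 m/s.

v ≈ 3.13 m/s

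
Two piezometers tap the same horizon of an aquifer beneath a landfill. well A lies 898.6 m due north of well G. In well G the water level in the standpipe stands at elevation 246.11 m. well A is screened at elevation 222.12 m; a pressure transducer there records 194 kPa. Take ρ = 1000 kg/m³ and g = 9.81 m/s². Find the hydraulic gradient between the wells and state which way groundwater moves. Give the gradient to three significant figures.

i ≈ 0.00469; groundwater flows toward the north

Total head at well G: h = 246.11 m (water level in the piezometer is the total head).
Pressure head at well A: ψ = P/(ρg) = 194×1000 / (1000 × 9.81) = 19.78 m.
Total head at well A: h = z + ψ = 222.12 + 19.78 = 241.90 m.
Head difference: h(well G) − h(well A) = 246.11 − 241.90 = 4.21 m.
Hydraulic gradient: i = |Δh| / L = 4.21 / 898.6 = 0.00469.
Flow is from higher to lower head: from well G toward well A, i.e. toward the north.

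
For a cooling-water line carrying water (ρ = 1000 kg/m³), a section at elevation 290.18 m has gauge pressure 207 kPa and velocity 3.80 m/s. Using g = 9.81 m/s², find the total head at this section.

Pressure head ψ = P/(ρg) = 207×1000 / (1000 × 9.81) = 21.10 m.
Velocity head = v²/(2g) = 3.80² / (2 × 9.81) = 0.736 m.
h = z + ψ + v²/(2g) = 290.18 + 21.10 + 0.736 = 312.02 m.

h ≈ 312.02 m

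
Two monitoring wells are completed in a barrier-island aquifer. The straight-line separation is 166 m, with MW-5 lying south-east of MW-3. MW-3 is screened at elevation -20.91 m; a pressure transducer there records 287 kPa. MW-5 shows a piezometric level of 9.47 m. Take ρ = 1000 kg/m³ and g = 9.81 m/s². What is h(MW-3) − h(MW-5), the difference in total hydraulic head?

Pressure head at MW-3: ψ = P/(ρg) = 287×1000 / (1000 × 9.81) = 29.26 m.
Total head at MW-3: h = z + ψ = -20.91 + 29.26 = 8.35 m.
Total head at MW-5: h = 9.47 m (water level in the piezometer is the total head).
Head difference: h(MW-3) − h(MW-5) = 8.35 − 9.47 = -1.12 m.

Δh ≈ -1.12 m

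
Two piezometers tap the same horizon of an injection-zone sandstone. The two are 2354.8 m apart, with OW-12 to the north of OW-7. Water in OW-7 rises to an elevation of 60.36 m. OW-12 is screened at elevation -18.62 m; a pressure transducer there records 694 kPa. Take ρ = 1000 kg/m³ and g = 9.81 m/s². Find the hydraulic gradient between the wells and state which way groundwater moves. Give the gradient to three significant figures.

i ≈ 0.00350; groundwater flows toward the north

Total head at OW-7: h = 60.36 m (water level in the piezometer is the total head).
Pressure head at OW-12: ψ = P/(ρg) = 694×1000 / (1000 × 9.81) = 70.74 m.
Total head at OW-12: h = z + ψ = -18.62 + 70.74 = 52.12 m.
Head difference: h(OW-7) − h(OW-12) = 60.36 − 52.12 = 8.24 m.
Hydraulic gradient: i = |Δh| / L = 8.24 / 2354.8 = 0.00350.
Flow is from higher to lower head: from OW-7 toward OW-12, i.e. toward the north.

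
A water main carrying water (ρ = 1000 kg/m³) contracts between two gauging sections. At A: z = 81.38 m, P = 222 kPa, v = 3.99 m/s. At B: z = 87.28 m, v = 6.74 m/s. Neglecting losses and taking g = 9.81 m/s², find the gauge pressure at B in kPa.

Pressure head at A: ψ₁ = P₁/(ρg) = 222×1000 / (1000 × 9.81) = 22.63 m.
Velocity heads: v₁²/2g = 3.99²/19.62 = 0.811 m; v₂²/2g = 6.74²/19.62 = 2.315 m.
Total head H = z₁ + ψ₁ + v₁²/2g = 81.38 + 22.63 + 0.811 = 104.82 m.
ψ₂ = H − z₂ − v₂²/2g = 104.82 − 87.28 − 2.315 = 15.22 m.
P₂ = ρgψ₂ = 1000 × 9.81 × 15.22 ≈ 149 kPa.

P₂ ≈ 149 kPa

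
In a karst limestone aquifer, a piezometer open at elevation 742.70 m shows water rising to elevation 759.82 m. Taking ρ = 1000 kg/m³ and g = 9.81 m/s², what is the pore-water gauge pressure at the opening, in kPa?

Pressure head ψ = h − z = 759.82 − 742.70 = 17.12 m.
P = ρgψ = 1000 × 9.81 × 17.12 = 167947 Pa ≈ 168 kPa.

P ≈ 168 kPa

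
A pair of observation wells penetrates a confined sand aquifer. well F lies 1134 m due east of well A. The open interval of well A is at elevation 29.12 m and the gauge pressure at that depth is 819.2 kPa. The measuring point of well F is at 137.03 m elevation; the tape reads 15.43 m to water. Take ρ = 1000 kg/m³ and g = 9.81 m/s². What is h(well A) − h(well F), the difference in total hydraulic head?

Pressure head at well A: ψ = P/(ρg) = 819.2×1000 / (1000 × 9.81) = 83.51 m.
Total head at well A: h = z + ψ = 29.12 + 83.51 = 112.63 m.
Total head at well F: h = 137.03 − 15.43 = 121.60 m.
Head difference: h(well A) − h(well F) = 112.63 − 121.60 = -8.97 m.

Δh ≈ -8.97 m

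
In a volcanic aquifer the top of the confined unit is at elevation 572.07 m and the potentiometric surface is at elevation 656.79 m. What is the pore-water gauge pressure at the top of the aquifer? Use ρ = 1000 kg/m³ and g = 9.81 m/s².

Pressure head at the aquifer top: ψ = h − z = 656.79 − 572.07 = 84.72 m.
P = ρgψ = 1000 × 9.81 × 84.72 = 831103 Pa ≈ 831 kPa.

P ≈ 831 kPa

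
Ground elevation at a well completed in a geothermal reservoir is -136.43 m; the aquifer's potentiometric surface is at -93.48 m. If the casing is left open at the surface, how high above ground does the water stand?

Water rises to the potentiometric surface, so the rise above ground = -93.48 − (-136.43) = 42.95 m.

≈ 42.95 m above ground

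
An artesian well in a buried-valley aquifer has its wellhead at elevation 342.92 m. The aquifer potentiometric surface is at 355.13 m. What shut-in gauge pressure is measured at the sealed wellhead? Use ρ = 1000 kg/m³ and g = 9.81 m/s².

P ≈ 120 kPa

Head above the cap: Δh = 355.13 − 342.92 = 12.21 m.
P = ρgΔh = 1000 × 9.81 × 12.21 = 119780 Pa ≈ 120 kPa.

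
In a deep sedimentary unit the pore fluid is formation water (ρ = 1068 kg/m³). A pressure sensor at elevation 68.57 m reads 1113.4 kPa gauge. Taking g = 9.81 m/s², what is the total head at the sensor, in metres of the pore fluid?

ψ = P/(ρg) = 1113.4×1000 / (1068 × 9.81) = 106.27 m.
h = z + ψ = 68.57 + 106.27 = 174.84 m.

h ≈ 174.84 m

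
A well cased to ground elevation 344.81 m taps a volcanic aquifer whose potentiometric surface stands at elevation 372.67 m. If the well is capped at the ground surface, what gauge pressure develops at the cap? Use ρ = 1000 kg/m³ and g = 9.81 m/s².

P ≈ 273 kPa

Head above the cap: Δh = 372.67 − 344.81 = 27.86 m.
P = ρgΔh = 1000 × 9.81 × 27.86 = 273307 Pa ≈ 273 kPa.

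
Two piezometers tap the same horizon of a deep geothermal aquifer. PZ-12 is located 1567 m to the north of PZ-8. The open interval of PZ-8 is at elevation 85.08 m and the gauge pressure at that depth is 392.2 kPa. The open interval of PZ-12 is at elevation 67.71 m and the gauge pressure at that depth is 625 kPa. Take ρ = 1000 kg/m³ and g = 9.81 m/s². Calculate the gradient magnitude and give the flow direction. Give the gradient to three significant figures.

Pressure head at PZ-8: ψ = P/(ρg) = 392.2×1000 / (1000 × 9.81) = 39.98 m.
Total head at PZ-8: h = z + ψ = 85.08 + 39.98 = 125.06 m.
Pressure head at PZ-12: ψ = P/(ρg) = 625×1000 / (1000 × 9.81) = 63.71 m.
Total head at PZ-12: h = z + ψ = 67.71 + 63.71 = 131.42 m.
Head difference: h(PZ-8) − h(PZ-12) = 125.06 − 131.42 = -6.36 m.
Hydraulic gradient: i = |Δh| / L = 6.36 / 1567 = 0.00406.
Flow is from higher to lower head: from PZ-12 toward PZ-8, i.e. toward the south.

i ≈ 0.00406; groundwater flows toward the south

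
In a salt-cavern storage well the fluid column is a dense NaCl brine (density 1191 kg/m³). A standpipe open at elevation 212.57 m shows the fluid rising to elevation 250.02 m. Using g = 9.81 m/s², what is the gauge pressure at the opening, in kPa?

Pressure head ψ = h − z = 250.02 − 212.57 = 37.45 m.
P = ρgψ = 1191 × 9.81 × 37.45 = 437555 Pa ≈ 438 kPa.

P ≈ 438 kPa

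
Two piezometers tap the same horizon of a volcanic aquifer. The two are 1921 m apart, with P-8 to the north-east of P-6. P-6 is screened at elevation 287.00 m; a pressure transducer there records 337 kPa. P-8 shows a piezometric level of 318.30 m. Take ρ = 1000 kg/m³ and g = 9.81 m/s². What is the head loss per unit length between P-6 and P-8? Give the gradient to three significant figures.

Pressure head at P-6: ψ = P/(ρg) = 337×1000 / (1000 × 9.81) = 34.35 m.
Total head at P-6: h = z + ψ = 287.00 + 34.35 = 321.35 m.
Total head at P-8: h = 318.30 m (water level in the piezometer is the total head).
Head difference: h(P-6) − h(P-8) = 321.35 − 318.30 = 3.05 m.
Hydraulic gradient: i = |Δh| / L = 3.05 / 1921 = 0.00159.

i ≈ 0.00159 m/m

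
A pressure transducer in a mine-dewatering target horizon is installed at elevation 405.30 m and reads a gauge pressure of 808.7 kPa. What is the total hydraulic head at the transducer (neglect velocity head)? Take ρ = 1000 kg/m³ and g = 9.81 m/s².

h ≈ 487.74 m

ψ = P/(ρg) = 808.7×1000 / (1000 × 9.81) = 82.44 m.
h = z + ψ = 405.30 + 82.44 = 487.74 m.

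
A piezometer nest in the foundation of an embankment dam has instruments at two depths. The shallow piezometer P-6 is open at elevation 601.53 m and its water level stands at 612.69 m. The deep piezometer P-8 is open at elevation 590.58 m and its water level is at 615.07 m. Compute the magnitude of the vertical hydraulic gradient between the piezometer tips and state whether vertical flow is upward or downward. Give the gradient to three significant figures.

Total head at P-6: h = 612.69 m (water level in the standpipe).
Total head at P-8: h = 615.07 m.
Δh = h(P-6) − h(P-8) = 612.69 − 615.07 = -2.38 m.
Vertical separation Δz = 601.53 − 590.58 = 10.95 m.
|i_v| = |Δh| / Δz = 2.38 / 10.95 = 0.217.
Head is higher in the deep piezometer, so vertical flow is upward (discharge condition).

|i_v| ≈ 0.217; vertical flow is upward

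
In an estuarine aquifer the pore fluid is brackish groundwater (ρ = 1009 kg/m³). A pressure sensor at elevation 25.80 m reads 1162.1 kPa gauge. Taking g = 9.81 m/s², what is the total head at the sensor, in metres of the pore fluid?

ψ = P/(ρg) = 1162.1×1000 / (1009 × 9.81) = 117.40 m.
h = z + ψ = 25.80 + 117.40 = 143.20 m.

h ≈ 143.20 m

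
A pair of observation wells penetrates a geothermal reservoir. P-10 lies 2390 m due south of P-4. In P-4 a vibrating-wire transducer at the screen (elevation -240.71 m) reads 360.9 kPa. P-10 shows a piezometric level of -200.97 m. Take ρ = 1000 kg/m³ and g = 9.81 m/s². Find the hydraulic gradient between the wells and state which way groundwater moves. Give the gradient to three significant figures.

Pressure head at P-4: ψ = P/(ρg) = 360.9×1000 / (1000 × 9.81) = 36.79 m.
Total head at P-4: h = z + ψ = -240.71 + 36.79 = -203.92 m.
Total head at P-10: h = -200.97 m (water level in the piezometer is the total head).
Head difference: h(P-4) − h(P-10) = -203.92 − (-200.97) = -2.95 m.
Hydraulic gradient: i = |Δh| / L = 2.95 / 2390 = 0.00123.
Flow is from higher to lower head: from P-10 toward P-4, i.e. toward the north.

i ≈ 0.00123; groundwater flows toward the north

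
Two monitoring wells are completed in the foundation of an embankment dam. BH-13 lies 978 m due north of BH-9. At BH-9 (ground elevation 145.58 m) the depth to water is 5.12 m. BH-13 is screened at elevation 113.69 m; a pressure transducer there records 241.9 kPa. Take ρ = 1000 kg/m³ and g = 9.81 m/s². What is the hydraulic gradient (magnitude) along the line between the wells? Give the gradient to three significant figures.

i ≈ 0.00216

Total head at BH-9: h = 145.58 − 5.12 = 140.46 m.
Pressure head at BH-13: ψ = P/(ρg) = 241.9×1000 / (1000 × 9.81) = 24.66 m.
Total head at BH-13: h = z + ψ = 113.69 + 24.66 = 138.35 m.
Head difference: h(BH-9) − h(BH-13) = 140.46 − 138.35 = 2.11 m.
Hydraulic gradient: i = |Δh| / L = 2.11 / 978 = 0.00216.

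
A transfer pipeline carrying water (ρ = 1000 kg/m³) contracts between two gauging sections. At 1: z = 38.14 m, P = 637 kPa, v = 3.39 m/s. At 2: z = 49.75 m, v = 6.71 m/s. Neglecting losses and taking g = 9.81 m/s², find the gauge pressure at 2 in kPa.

P₂ ≈ 506 kPa

Pressure head at 1: ψ₁ = P₁/(ρg) = 637×1000 / (1000 × 9.81) = 64.93 m.
Velocity heads: v₁²/2g = 3.39²/19.62 = 0.586 m; v₂²/2g = 6.71²/19.62 = 2.295 m.
Total head H = z₁ + ψ₁ + v₁²/2g = 38.14 + 64.93 + 0.586 = 103.66 m.
ψ₂ = H − z₂ − v₂²/2g = 103.66 − 49.75 − 2.295 = 51.61 m.
P₂ = ρgψ₂ = 1000 × 9.81 × 51.61 ≈ 506 kPa.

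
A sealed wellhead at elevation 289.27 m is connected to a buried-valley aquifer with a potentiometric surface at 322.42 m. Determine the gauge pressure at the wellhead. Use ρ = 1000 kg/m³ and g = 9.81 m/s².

P ≈ 325 kPa

Head above the cap: Δh = 322.42 − 289.27 = 33.15 m.
P = ρgΔh = 1000 × 9.81 × 33.15 = 325202 Pa ≈ 325 kPa.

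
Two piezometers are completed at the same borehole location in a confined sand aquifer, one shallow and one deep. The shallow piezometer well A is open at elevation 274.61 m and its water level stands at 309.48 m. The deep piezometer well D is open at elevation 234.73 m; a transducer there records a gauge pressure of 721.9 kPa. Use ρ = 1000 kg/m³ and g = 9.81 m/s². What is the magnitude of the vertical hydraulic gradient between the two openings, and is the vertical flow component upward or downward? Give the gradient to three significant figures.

Total head at well A: h = 309.48 m (water level in the standpipe).
Pressure head at well D: ψ = P/(ρg) = 721.9×1000 / (1000 × 9.81) = 73.59 m.
Total head at well D: h = z + ψ = 234.73 + 73.59 = 308.32 m.
Δh = h(well A) − h(well D) = 309.48 − 308.32 = 1.16 m.
Vertical separation Δz = 274.61 − 234.73 = 39.88 m.
|i_v| = |Δh| / Δz = 1.16 / 39.88 = 0.0291.
Head is higher in the shallow piezometer, so vertical flow is downward (recharge condition).

|i_v| ≈ 0.0291; vertical flow is downward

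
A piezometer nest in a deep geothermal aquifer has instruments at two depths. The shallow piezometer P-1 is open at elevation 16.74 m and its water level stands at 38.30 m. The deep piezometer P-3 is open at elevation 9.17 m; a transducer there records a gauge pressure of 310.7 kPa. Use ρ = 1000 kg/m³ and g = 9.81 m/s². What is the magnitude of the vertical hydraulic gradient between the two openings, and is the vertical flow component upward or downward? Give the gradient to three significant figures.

|i_v| ≈ 0.336; vertical flow is upward

Total head at P-1: h = 38.30 m (water level in the standpipe).
Pressure head at P-3: ψ = P/(ρg) = 310.7×1000 / (1000 × 9.81) = 31.67 m.
Total head at P-3: h = z + ψ = 9.17 + 31.67 = 40.84 m.
Δh = h(P-1) − h(P-3) = 38.30 − 40.84 = -2.54 m.
Vertical separation Δz = 16.74 − 9.17 = 7.57 m.
|i_v| = |Δh| / Δz = 2.54 / 7.57 = 0.336.
Head is higher in the deep piezometer, so vertical flow is upward (discharge condition).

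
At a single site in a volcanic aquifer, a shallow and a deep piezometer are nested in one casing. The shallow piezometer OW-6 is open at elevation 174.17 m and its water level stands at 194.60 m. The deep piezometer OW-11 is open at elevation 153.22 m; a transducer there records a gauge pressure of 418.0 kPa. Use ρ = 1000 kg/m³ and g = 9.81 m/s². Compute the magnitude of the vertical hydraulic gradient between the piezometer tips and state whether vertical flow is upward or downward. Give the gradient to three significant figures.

Total head at OW-6: h = 194.60 m (water level in the standpipe).
Pressure head at OW-11: ψ = P/(ρg) = 418.0×1000 / (1000 × 9.81) = 42.61 m.
Total head at OW-11: h = z + ψ = 153.22 + 42.61 = 195.83 m.
Δh = h(OW-6) − h(OW-11) = 194.60 − 195.83 = -1.23 m.
Vertical separation Δz = 174.17 − 153.22 = 20.95 m.
|i_v| = |Δh| / Δz = 1.23 / 20.95 = 0.0587.
Head is higher in the deep piezometer, so vertical flow is upward (discharge condition).

|i_v| ≈ 0.0587; vertical flow is upward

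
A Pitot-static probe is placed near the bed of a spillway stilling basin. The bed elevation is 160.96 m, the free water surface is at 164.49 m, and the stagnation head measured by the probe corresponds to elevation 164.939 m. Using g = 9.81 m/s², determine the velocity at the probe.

v ≈ 2.97 m/s

Near the bed, under hydrostatic conditions, the piezometric head (z + ψ) equals the free-surface elevation, 164.49 m.
Velocity head = total − piezometric = 164.939 − 164.49 = 0.449 m.
v = √(2g·h_v) = √(2 × 9.81 × 0.449) = 2.97 m/s.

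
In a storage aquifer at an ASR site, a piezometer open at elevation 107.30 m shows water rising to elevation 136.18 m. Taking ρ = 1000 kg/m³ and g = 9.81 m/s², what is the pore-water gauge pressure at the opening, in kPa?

Pressure head ψ = h − z = 136.18 − 107.30 = 28.88 m.
P = ρgψ = 1000 × 9.81 × 28.88 = 283313 Pa ≈ 283 kPa.

P ≈ 283 kPa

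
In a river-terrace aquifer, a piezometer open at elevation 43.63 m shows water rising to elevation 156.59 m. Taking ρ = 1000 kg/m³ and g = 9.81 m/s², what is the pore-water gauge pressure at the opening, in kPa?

Pressure head ψ = h − z = 156.59 − 43.63 = 112.96 m.
P = ρgψ = 1000 × 9.81 × 112.96 = 1108138 Pa ≈ 1110 kPa.

P ≈ 1110 kPa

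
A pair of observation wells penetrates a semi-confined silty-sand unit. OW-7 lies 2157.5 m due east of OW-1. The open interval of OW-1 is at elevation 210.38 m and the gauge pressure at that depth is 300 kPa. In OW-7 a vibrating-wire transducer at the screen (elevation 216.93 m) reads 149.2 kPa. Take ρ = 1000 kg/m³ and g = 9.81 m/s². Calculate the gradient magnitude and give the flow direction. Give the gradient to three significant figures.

Pressure head at OW-1: ψ = P/(ρg) = 300×1000 / (1000 × 9.81) = 30.58 m.
Total head at OW-1: h = z + ψ = 210.38 + 30.58 = 240.96 m.
Pressure head at OW-7: ψ = P/(ρg) = 149.2×1000 / (1000 × 9.81) = 15.21 m.
Total head at OW-7: h = z + ψ = 216.93 + 15.21 = 232.14 m.
Head difference: h(OW-1) − h(OW-7) = 240.96 − 232.14 = 8.82 m.
Hydraulic gradient: i = |Δh| / L = 8.82 / 2157.5 = 0.00409.
Flow is from higher to lower head: from OW-1 toward OW-7, i.e. toward the east.

i ≈ 0.00409; groundwater flows toward the east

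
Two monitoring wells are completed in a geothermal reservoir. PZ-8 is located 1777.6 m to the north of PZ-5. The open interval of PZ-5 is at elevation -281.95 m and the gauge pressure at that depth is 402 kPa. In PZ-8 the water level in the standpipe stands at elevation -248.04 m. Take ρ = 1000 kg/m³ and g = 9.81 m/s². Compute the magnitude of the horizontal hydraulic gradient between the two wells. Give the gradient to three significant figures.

i ≈ 0.00398

Pressure head at PZ-5: ψ = P/(ρg) = 402×1000 / (1000 × 9.81) = 40.98 m.
Total head at PZ-5: h = z + ψ = -281.95 + 40.98 = -240.97 m.
Total head at PZ-8: h = -248.04 m (water level in the piezometer is the total head).
Head difference: h(PZ-5) − h(PZ-8) = -240.97 − (-248.04) = 7.07 m.
Hydraulic gradient: i = |Δh| / L = 7.07 / 1777.6 = 0.00398.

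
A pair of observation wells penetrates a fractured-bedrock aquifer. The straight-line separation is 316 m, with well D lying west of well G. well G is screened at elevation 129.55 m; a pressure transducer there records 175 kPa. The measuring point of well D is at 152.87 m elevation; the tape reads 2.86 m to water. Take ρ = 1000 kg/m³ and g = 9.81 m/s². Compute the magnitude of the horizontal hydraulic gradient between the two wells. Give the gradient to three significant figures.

i ≈ 0.00829

Pressure head at well G: ψ = P/(ρg) = 175×1000 / (1000 × 9.81) = 17.84 m.
Total head at well G: h = z + ψ = 129.55 + 17.84 = 147.39 m.
Total head at well D: h = 152.87 − 2.86 = 150.01 m.
Head difference: h(well G) − h(well D) = 147.39 − 150.01 = -2.62 m.
Hydraulic gradient: i = |Δh| / L = 2.62 / 316 = 0.00829.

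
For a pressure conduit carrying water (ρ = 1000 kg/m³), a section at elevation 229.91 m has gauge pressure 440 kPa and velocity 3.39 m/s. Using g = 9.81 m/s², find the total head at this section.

Pressure head ψ = P/(ρg) = 440×1000 / (1000 × 9.81) = 44.85 m.
Velocity head = v²/(2g) = 3.39² / (2 × 9.81) = 0.586 m.
h = z + ψ + v²/(2g) = 229.91 + 44.85 + 0.586 = 275.35 m.

h ≈ 275.35 m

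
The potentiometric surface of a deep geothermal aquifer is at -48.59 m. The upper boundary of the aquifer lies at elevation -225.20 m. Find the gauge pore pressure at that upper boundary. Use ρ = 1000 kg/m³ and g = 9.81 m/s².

Pressure head at the aquifer top: ψ = h − z = -48.59 − (-225.20) = 176.61 m.
P = ρgψ = 1000 × 9.81 × 176.61 = 1732544 Pa ≈ 1730 kPa.

P ≈ 1730 kPa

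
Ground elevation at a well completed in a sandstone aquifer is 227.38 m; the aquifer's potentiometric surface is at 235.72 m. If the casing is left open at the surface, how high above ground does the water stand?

≈ 8.34 m above ground

Water rises to the potentiometric surface, so the rise above ground = 235.72 − 227.38 = 8.34 m.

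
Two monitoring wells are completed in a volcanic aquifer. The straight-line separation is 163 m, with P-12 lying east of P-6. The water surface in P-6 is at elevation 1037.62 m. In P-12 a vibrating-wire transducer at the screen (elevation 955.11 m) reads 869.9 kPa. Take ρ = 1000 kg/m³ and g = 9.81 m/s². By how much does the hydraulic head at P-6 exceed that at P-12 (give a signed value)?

Δh ≈ -6.16 m

Total head at P-6: h = 1037.62 m (water level in the piezometer is the total head).
Pressure head at P-12: ψ = P/(ρg) = 869.9×1000 / (1000 × 9.81) = 88.67 m.
Total head at P-12: h = z + ψ = 955.11 + 88.67 = 1043.78 m.
Head difference: h(P-6) − h(P-12) = 1037.62 − 1043.78 = -6.16 m.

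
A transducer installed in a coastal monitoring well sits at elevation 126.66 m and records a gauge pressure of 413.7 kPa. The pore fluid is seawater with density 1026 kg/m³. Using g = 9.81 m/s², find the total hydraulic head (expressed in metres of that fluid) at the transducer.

h ≈ 167.76 m

ψ = P/(ρg) = 413.7×1000 / (1026 × 9.81) = 41.10 m.
h = z + ψ = 126.66 + 41.10 = 167.76 m.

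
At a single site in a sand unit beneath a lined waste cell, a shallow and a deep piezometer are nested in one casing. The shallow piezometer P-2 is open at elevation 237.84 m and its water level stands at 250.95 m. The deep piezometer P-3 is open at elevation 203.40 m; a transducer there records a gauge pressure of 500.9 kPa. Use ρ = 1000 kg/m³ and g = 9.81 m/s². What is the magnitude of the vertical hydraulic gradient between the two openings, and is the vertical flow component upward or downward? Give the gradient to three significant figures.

|i_v| ≈ 0.102; vertical flow is upward

Total head at P-2: h = 250.95 m (water level in the standpipe).
Pressure head at P-3: ψ = P/(ρg) = 500.9×1000 / (1000 × 9.81) = 51.06 m.
Total head at P-3: h = z + ψ = 203.40 + 51.06 = 254.46 m.
Δh = h(P-2) − h(P-3) = 250.95 − 254.46 = -3.51 m.
Vertical separation Δz = 237.84 − 203.40 = 34.44 m.
|i_v| = |Δh| / Δz = 3.51 / 34.44 = 0.102.
Head is higher in the deep piezometer, so vertical flow is upward (discharge condition).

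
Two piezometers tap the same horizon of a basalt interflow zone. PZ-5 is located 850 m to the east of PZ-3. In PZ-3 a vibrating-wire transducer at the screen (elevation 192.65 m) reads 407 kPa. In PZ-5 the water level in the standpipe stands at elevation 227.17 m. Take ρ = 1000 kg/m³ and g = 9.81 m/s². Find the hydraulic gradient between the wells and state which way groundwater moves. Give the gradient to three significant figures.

Pressure head at PZ-3: ψ = P/(ρg) = 407×1000 / (1000 × 9.81) = 41.49 m.
Total head at PZ-3: h = z + ψ = 192.65 + 41.49 = 234.14 m.
Total head at PZ-5: h = 227.17 m (water level in the piezometer is the total head).
Head difference: h(PZ-3) − h(PZ-5) = 234.14 − 227.17 = 6.97 m.
Hydraulic gradient: i = |Δh| / L = 6.97 / 850 = 0.00820.
Flow is from higher to lower head: from PZ-3 toward PZ-5, i.e. toward the east.

i ≈ 0.00820; groundwater flows toward the east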